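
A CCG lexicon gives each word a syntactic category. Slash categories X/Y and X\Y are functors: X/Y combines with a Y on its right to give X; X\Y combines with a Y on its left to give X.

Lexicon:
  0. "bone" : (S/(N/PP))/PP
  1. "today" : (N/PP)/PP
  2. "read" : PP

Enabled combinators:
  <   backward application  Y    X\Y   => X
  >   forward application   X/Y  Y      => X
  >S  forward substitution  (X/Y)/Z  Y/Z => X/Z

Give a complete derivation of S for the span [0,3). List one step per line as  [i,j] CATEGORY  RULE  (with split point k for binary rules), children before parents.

[0,1] (S/(N/PP))/PP  lex  "bone"
[1,2] (N/PP)/PP  lex  "today"
[0,2] S/PP  >S  k=1
[2,3] PP  lex  "read"
[0,3] S  >  k=2

[0,3] S   >
  [0,2] S/PP   >S
    [0,1] "bone" : (S/(N/PP))/PP
    [1,2] "today" : (N/PP)/PP
  [2,3] "read" : PP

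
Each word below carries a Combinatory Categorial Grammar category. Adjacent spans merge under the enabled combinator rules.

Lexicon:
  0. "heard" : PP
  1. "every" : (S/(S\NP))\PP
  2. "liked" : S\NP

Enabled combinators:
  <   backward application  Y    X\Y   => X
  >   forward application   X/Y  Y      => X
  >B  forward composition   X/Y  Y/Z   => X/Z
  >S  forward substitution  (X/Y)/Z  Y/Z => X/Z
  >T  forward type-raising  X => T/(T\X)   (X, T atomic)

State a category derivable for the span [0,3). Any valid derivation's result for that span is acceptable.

[0,3] S   >
  [0,2] S/(S\NP)   <
    [0,1] "heard" : PP
    [1,2] "every" : (S/(S\NP))\PP
  [2,3] "liked" : S\NP

S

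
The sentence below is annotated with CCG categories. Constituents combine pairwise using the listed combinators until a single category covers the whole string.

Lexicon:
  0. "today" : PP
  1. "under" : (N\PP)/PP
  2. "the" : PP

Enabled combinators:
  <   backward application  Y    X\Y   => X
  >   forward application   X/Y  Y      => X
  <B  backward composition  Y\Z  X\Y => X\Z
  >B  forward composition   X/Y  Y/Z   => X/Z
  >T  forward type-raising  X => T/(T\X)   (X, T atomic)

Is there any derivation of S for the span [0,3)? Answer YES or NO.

PP (N\PP)/PP PP
CKY chart[0,3] = {N, N/(N\N), N/(PP\PP), NP/(NP\N), PP/(PP\N), S/(S\N)}; S ∉ chart

NO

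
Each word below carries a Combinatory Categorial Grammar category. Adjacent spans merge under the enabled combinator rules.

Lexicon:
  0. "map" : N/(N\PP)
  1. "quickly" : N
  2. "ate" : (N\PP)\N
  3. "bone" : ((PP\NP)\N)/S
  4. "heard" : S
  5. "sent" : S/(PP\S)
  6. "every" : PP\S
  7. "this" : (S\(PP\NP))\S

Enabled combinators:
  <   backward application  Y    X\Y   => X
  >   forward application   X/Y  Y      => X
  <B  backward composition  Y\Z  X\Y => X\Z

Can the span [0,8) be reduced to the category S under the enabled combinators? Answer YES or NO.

YES

[0,8] S   <
  [0,3] N   >
    [0,1] "map" : N/(N\PP)
    [1,3] N\PP   <
      [1,2] "quickly" : N
      [2,3] "ate" : (N\PP)\N
  [3,8] S\N   <B
    [3,5] (PP\NP)\N   >
      [3,4] "bone" : ((PP\NP)\N)/S
      [4,5] "heard" : S
    [5,8] S\(PP\NP)   <
      [5,7] S   >
        [5,6] "sent" : S/(PP\S)
        [6,7] "every" : PP\S
      [7,8] "this" : (S\(PP\NP))\S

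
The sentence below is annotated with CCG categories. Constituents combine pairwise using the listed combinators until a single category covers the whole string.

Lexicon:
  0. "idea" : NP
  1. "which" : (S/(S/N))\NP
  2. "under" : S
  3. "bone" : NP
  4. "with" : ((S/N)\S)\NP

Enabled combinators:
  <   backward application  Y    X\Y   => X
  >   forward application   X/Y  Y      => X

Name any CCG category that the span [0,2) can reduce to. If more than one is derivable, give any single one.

S/(S/N)

[0,5] S   >
  [0,2] S/(S/N)   <
    [0,1] "idea" : NP
    [1,2] "which" : (S/(S/N))\NP
  [2,5] S/N   <
    [2,3] "under" : S
    [3,5] (S/N)\S   <
      [3,4] "bone" : NP
      [4,5] "with" : ((S/N)\S)\NP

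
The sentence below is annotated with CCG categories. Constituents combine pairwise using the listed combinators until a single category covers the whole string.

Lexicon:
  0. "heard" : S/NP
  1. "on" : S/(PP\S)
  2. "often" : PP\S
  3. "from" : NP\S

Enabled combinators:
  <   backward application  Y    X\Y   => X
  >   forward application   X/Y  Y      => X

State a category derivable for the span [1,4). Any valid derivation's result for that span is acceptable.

NP

[0,4] S   >
  [0,1] "heard" : S/NP
  [1,4] NP   <
    [1,3] S   >
      [1,2] "on" : S/(PP\S)
      [2,3] "often" : PP\S
    [3,4] "from" : NP\S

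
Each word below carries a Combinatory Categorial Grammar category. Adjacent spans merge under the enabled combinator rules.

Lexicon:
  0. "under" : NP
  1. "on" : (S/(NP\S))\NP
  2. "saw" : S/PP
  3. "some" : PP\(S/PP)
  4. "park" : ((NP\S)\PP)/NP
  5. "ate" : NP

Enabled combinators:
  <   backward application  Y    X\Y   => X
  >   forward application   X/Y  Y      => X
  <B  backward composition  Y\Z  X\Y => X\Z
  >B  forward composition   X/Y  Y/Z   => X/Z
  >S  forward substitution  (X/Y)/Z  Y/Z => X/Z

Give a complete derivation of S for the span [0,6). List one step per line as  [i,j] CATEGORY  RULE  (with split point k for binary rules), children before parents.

[0,1] NP  lex  "under"
[1,2] (S/(NP\S))\NP  lex  "on"
[0,2] S/(NP\S)  <  k=1
[2,3] S/PP  lex  "saw"
[3,4] PP\(S/PP)  lex  "some"
[2,4] PP  <  k=3
[4,5] ((NP\S)\PP)/NP  lex  "park"
[5,6] NP  lex  "ate"
[4,6] (NP\S)\PP  >  k=5
[2,6] NP\S  <  k=4
[0,6] S  >  k=2

[0,6] S   >
  [0,2] S/(NP\S)   <
    [0,1] "under" : NP
    [1,2] "on" : (S/(NP\S))\NP
  [2,6] NP\S   <
    [2,4] PP   <
      [2,3] "saw" : S/PP
      [3,4] "some" : PP\(S/PP)
    [4,6] (NP\S)\PP   >
      [4,5] "park" : ((NP\S)\PP)/NP
      [5,6] "ate" : NP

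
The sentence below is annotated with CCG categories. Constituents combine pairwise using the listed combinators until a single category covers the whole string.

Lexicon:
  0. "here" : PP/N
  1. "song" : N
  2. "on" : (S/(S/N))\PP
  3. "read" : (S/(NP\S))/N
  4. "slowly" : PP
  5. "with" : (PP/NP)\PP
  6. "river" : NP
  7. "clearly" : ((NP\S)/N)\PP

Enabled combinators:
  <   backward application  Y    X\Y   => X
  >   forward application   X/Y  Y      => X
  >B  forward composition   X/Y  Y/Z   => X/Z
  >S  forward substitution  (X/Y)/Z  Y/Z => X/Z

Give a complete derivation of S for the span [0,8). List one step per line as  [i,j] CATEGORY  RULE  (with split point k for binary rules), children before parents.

[0,8] S   >
  [0,3] S/(S/N)   <
    [0,2] PP   >
      [0,1] "here" : PP/N
      [1,2] "song" : N
    [2,3] "on" : (S/(S/N))\PP
  [3,8] S/N   >S
    [3,4] "read" : (S/(NP\S))/N
    [4,8] (NP\S)/N   <
      [4,7] PP   >
        [4,6] PP/NP   <
          [4,5] "slowly" : PP
          [5,6] "with" : (PP/NP)\PP
        [6,7] "river" : NP
      [7,8] "clearly" : ((NP\S)/N)\PP

[0,1] PP/N  lex  "here"
[1,2] N  lex  "song"
[0,2] PP  >  k=1
[2,3] (S/(S/N))\PP  lex  "on"
[0,3] S/(S/N)  <  k=2
[3,4] (S/(NP\S))/N  lex  "read"
[4,5] PP  lex  "slowly"
[5,6] (PP/NP)\PP  lex  "with"
[4,6] PP/NP  <  k=5
[6,7] NP  lex  "river"
[4,7] PP  >  k=6
[7,8] ((NP\S)/N)\PP  lex  "clearly"
[4,8] (NP\S)/N  <  k=7
[3,8] S/N  >S  k=4
[0,8] S  >  k=3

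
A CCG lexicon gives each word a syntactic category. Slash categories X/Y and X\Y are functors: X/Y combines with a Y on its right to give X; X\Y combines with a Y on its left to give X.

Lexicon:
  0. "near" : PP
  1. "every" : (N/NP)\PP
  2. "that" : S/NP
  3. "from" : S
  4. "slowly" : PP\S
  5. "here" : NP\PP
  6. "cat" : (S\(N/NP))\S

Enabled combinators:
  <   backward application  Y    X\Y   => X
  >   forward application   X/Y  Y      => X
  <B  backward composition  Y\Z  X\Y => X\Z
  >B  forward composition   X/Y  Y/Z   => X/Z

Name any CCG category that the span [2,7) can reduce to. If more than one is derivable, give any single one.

[0,7] S   <
  [0,2] N/NP   <
    [0,1] "near" : PP
    [1,2] "every" : (N/NP)\PP
  [2,7] S\(N/NP)   <
    [2,6] S   >
      [2,3] "that" : S/NP
      [3,6] NP   <
        [3,4] "from" : S
        [4,6] NP\S   <B
          [4,5] "slowly" : PP\S
          [5,6] "here" : NP\PP
    [6,7] "cat" : (S\(N/NP))\S

S\(N/NP)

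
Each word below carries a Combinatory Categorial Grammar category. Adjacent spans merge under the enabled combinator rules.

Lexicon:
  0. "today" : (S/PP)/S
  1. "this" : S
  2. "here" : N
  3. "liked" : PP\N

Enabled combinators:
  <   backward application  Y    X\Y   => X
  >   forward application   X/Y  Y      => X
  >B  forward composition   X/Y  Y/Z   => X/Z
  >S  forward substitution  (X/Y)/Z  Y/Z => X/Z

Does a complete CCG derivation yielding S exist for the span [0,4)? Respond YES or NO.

YES

[0,4] S   >
  [0,2] S/PP   >
    [0,1] "today" : (S/PP)/S
    [1,2] "this" : S
  [2,4] PP   <
    [2,3] "here" : N
    [3,4] "liked" : PP\N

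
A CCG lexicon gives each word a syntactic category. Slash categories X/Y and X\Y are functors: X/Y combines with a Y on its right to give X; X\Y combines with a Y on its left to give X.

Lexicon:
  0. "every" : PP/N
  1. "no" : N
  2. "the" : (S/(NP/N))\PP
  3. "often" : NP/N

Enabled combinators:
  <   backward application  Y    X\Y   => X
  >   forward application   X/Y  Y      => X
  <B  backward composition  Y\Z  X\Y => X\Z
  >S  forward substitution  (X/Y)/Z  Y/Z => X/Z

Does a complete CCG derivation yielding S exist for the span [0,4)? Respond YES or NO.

[0,4] S   >
  [0,3] S/(NP/N)   <
    [0,2] PP   >
      [0,1] "every" : PP/N
      [1,2] "no" : N
    [2,3] "the" : (S/(NP/N))\PP
  [3,4] "often" : NP/N

YES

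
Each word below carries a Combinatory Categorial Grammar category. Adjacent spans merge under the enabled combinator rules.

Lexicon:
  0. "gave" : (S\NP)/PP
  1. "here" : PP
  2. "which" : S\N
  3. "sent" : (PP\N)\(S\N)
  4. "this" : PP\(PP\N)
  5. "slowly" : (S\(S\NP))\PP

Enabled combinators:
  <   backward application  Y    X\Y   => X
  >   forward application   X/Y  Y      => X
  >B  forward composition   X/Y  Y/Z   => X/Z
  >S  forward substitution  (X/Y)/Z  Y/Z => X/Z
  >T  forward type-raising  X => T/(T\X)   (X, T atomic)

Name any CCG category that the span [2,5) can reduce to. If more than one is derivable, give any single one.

[0,6] S   <
  [0,2] S\NP   >
    [0,1] "gave" : (S\NP)/PP
    [1,2] "here" : PP
  [2,6] S\(S\NP)   <
    [2,5] PP   <
      [2,4] PP\N   <
        [2,3] "which" : S\N
        [3,4] "sent" : (PP\N)\(S\N)
      [4,5] "this" : PP\(PP\N)
    [5,6] "slowly" : (S\(S\NP))\PP

PP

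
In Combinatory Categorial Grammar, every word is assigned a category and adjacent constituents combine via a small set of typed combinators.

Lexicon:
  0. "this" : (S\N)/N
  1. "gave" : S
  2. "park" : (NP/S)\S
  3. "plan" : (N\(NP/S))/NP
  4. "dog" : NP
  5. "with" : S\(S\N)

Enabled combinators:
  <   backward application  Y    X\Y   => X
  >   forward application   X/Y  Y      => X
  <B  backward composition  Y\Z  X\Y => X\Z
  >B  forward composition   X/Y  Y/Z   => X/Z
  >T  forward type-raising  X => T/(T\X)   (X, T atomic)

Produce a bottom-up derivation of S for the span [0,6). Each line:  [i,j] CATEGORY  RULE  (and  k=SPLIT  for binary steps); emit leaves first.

[0,1] (S\N)/N  lex  "this"
[1,2] S  lex  "gave"
[2,3] (NP/S)\S  lex  "park"
[1,3] NP/S  <  k=2
[3,4] (N\(NP/S))/NP  lex  "plan"
[4,5] NP  lex  "dog"
[3,5] N\(NP/S)  >  k=4
[1,5] N  <  k=3
[0,5] S\N  >  k=1
[5,6] S\(S\N)  lex  "with"
[0,6] S  <  k=5

[0,6] S   <
  [0,5] S\N   >
    [0,1] "this" : (S\N)/N
    [1,5] N   <
      [1,3] NP/S   <
        [1,2] "gave" : S
        [2,3] "park" : (NP/S)\S
      [3,5] N\(NP/S)   >
        [3,4] "plan" : (N\(NP/S))/NP
        [4,5] "dog" : NP
  [5,6] "with" : S\(S\N)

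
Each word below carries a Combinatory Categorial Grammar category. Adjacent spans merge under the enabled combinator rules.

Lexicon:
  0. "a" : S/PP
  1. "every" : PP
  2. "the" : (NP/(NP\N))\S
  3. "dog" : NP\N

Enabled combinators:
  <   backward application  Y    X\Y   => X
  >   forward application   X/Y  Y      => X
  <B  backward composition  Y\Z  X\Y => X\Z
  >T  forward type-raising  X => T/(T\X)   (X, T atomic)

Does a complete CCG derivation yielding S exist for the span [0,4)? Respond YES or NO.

S/PP PP (NP/(NP\N))\S NP\N
CKY chart[0,4] = {N/(N\NP), NP, NP/(NP\NP), PP/(PP\NP), S/(S\NP)}; S ∉ chart

NO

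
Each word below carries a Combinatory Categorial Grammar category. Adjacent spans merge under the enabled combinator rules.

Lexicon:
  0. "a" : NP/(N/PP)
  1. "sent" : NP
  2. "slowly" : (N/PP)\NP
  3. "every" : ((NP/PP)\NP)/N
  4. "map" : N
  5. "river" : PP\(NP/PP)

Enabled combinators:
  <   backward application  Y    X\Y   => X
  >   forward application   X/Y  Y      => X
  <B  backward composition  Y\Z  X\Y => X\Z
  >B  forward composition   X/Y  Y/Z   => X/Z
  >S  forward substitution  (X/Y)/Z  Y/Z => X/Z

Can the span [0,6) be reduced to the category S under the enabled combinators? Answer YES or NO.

NP/(N/PP) NP (N/PP)\NP ((NP/PP)\NP)/N N PP\(NP/PP)
CKY chart[0,6] = {PP}; S ∉ chart

NO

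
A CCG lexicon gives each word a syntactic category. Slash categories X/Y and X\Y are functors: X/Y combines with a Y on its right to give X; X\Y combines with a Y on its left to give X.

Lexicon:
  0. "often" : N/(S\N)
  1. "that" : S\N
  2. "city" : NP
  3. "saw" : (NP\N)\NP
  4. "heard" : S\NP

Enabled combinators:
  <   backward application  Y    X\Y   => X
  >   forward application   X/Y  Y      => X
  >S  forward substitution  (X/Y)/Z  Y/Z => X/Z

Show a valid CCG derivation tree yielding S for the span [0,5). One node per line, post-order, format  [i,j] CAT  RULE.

[0,1] N/(S\N)  lex  "often"
[1,2] S\N  lex  "that"
[0,2] N  >  k=1
[2,3] NP  lex  "city"
[3,4] (NP\N)\NP  lex  "saw"
[2,4] NP\N  <  k=3
[0,4] NP  <  k=2
[4,5] S\NP  lex  "heard"
[0,5] S  <  k=4

[0,5] S   <
  [0,4] NP   <
    [0,2] N   >
      [0,1] "often" : N/(S\N)
      [1,2] "that" : S\N
    [2,4] NP\N   <
      [2,3] "city" : NP
      [3,4] "saw" : (NP\N)\NP
  [4,5] "heard" : S\NP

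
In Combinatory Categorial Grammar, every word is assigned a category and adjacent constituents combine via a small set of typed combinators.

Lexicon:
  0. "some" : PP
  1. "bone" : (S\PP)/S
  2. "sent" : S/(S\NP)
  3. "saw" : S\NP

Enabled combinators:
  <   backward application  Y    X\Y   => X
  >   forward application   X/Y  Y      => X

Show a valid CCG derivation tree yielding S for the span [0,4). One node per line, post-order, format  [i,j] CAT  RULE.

[0,1] PP  lex  "some"
[1,2] (S\PP)/S  lex  "bone"
[2,3] S/(S\NP)  lex  "sent"
[3,4] S\NP  lex  "saw"
[2,4] S  >  k=3
[1,4] S\PP  >  k=2
[0,4] S  <  k=1

[0,4] S   <
  [0,1] "some" : PP
  [1,4] S\PP   >
    [1,2] "bone" : (S\PP)/S
    [2,4] S   >
      [2,3] "sent" : S/(S\NP)
      [3,4] "saw" : S\NP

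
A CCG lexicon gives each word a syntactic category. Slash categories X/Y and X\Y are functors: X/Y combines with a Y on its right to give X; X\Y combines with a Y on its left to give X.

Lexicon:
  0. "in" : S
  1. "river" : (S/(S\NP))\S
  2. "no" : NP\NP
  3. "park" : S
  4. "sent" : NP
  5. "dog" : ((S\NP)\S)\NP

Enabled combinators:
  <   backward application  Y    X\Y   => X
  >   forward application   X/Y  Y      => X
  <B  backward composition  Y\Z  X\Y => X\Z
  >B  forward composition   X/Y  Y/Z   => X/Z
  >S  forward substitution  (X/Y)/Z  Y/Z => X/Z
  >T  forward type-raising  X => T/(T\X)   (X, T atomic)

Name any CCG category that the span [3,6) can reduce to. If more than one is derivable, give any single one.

S\NP

[0,6] S   >
  [0,2] S/(S\NP)   <
    [0,1] "in" : S
    [1,2] "river" : (S/(S\NP))\S
  [2,6] S\NP   <B
    [2,3] "no" : NP\NP
    [3,6] S\NP   <
      [3,4] "park" : S
      [4,6] (S\NP)\S   <
        [4,5] "sent" : NP
        [5,6] "dog" : ((S\NP)\S)\NP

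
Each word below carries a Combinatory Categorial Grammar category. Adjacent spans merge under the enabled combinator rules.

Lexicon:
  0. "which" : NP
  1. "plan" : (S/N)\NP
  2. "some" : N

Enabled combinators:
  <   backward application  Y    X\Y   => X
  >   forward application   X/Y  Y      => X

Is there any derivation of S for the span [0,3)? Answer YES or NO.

YES

[0,3] S   >
  [0,2] S/N   <
    [0,1] "which" : NP
    [1,2] "plan" : (S/N)\NP
  [2,3] "some" : N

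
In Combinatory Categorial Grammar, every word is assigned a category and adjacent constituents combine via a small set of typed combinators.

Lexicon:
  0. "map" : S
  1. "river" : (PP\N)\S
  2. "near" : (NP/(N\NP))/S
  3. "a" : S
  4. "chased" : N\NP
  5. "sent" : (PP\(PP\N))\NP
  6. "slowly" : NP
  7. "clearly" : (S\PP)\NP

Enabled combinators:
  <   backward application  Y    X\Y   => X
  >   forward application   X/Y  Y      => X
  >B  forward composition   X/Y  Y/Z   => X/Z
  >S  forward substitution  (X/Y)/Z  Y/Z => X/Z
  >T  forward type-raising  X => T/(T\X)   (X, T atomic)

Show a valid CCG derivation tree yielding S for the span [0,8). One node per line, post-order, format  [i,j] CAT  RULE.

[0,8] S   <
  [0,6] PP   <
    [0,2] PP\N   <
      [0,1] "map" : S
      [1,2] "river" : (PP\N)\S
    [2,6] PP\(PP\N)   <
      [2,5] NP   >
        [2,4] NP/(N\NP)   >
          [2,3] "near" : (NP/(N\NP))/S
          [3,4] "a" : S
        [4,5] "chased" : N\NP
      [5,6] "sent" : (PP\(PP\N))\NP
  [6,8] S\PP   <
    [6,7] "slowly" : NP
    [7,8] "clearly" : (S\PP)\NP

[0,1] S  lex  "map"
[1,2] (PP\N)\S  lex  "river"
[0,2] PP\N  <  k=1
[2,3] (NP/(N\NP))/S  lex  "near"
[3,4] S  lex  "a"
[2,4] NP/(N\NP)  >  k=3
[4,5] N\NP  lex  "chased"
[2,5] NP  >  k=4
[5,6] (PP\(PP\N))\NP  lex  "sent"
[2,6] PP\(PP\N)  <  k=5
[0,6] PP  <  k=2
[6,7] NP  lex  "slowly"
[7,8] (S\PP)\NP  lex  "clearly"
[6,8] S\PP  <  k=7
[0,8] S  <  k=6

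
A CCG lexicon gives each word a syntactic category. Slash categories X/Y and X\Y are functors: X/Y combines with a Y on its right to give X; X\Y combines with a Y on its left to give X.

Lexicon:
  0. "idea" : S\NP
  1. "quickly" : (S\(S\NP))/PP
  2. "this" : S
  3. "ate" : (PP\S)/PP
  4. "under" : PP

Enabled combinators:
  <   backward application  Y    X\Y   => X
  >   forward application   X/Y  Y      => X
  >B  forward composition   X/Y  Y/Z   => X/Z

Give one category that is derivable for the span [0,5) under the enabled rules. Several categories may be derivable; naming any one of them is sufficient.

S

[0,5] S   <
  [0,1] "idea" : S\NP
  [1,5] S\(S\NP)   >
    [1,2] "quickly" : (S\(S\NP))/PP
    [2,5] PP   <
      [2,3] "this" : S
      [3,5] PP\S   >
        [3,4] "ate" : (PP\S)/PP
        [4,5] "under" : PP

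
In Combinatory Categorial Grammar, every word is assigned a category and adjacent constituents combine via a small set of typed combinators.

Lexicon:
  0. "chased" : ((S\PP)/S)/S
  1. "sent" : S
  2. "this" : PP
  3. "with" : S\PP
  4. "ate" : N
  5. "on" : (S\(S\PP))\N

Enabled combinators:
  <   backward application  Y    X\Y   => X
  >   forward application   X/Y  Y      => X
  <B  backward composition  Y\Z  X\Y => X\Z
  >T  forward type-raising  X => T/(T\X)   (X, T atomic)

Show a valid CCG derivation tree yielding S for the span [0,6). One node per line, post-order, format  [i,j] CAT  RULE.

[0,6] S   <
  [0,4] S\PP   >
    [0,2] (S\PP)/S   >
      [0,1] "chased" : ((S\PP)/S)/S
      [1,2] "sent" : S
    [2,4] S   >
      [2,3] S/(S\PP)   >T
        [2,3] "this" : PP
      [3,4] "with" : S\PP
  [4,6] S\(S\PP)   <
    [4,5] "ate" : N
    [5,6] "on" : (S\(S\PP))\N

[0,1] ((S\PP)/S)/S  lex  "chased"
[1,2] S  lex  "sent"
[0,2] (S\PP)/S  >  k=1
[2,3] PP  lex  "this"
[2,3] S/(S\PP)  >T
[3,4] S\PP  lex  "with"
[2,4] S  >  k=3
[0,4] S\PP  >  k=2
[4,5] N  lex  "ate"
[5,6] (S\(S\PP))\N  lex  "on"
[4,6] S\(S\PP)  <  k=5
[0,6] S  <  k=4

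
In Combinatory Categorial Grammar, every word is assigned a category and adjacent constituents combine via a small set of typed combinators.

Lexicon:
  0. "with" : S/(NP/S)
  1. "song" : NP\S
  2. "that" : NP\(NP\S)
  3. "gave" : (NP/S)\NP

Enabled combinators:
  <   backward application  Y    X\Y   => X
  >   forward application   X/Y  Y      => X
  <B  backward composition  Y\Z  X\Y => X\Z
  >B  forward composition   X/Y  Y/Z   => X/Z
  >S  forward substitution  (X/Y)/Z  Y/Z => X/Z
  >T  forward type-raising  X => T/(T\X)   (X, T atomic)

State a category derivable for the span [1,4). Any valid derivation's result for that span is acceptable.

[0,4] S   >
  [0,1] "with" : S/(NP/S)
  [1,4] NP/S   <
    [1,3] NP   <
      [1,2] "song" : NP\S
      [2,3] "that" : NP\(NP\S)
    [3,4] "gave" : (NP/S)\NP

NP/S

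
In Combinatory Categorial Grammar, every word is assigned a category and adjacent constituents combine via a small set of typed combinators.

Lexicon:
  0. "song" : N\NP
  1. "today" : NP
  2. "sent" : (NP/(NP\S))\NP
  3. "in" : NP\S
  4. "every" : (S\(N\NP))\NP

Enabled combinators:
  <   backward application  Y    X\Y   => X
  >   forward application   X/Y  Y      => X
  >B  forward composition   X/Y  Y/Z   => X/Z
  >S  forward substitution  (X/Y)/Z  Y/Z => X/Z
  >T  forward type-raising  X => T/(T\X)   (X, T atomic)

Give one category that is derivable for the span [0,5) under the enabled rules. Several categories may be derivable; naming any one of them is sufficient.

S

[0,5] S   <
  [0,1] "song" : N\NP
  [1,5] S\(N\NP)   <
    [1,4] NP   >
      [1,3] NP/(NP\S)   <
        [1,2] "today" : NP
        [2,3] "sent" : (NP/(NP\S))\NP
      [3,4] "in" : NP\S
    [4,5] "every" : (S\(N\NP))\NP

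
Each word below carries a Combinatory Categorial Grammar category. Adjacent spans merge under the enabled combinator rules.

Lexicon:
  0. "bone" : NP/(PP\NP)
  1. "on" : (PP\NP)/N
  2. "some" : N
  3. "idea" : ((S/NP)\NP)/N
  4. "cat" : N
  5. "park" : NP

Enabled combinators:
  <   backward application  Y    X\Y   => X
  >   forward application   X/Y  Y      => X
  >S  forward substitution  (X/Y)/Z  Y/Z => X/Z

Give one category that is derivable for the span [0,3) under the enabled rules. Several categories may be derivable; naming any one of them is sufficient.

[0,6] S   >
  [0,5] S/NP   <
    [0,3] NP   >
      [0,1] "bone" : NP/(PP\NP)
      [1,3] PP\NP   >
        [1,2] "on" : (PP\NP)/N
        [2,3] "some" : N
    [3,5] (S/NP)\NP   >
      [3,4] "idea" : ((S/NP)\NP)/N
      [4,5] "cat" : N
  [5,6] "park" : NP

NP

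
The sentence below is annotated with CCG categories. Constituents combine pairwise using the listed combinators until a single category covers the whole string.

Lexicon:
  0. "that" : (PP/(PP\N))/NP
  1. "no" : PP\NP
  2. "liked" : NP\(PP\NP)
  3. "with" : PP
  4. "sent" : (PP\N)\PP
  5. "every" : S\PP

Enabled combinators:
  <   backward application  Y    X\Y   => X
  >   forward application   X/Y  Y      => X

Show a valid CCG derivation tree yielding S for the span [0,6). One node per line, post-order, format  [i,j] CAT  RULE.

[0,1] (PP/(PP\N))/NP  lex  "that"
[1,2] PP\NP  lex  "no"
[2,3] NP\(PP\NP)  lex  "liked"
[1,3] NP  <  k=2
[0,3] PP/(PP\N)  >  k=1
[3,4] PP  lex  "with"
[4,5] (PP\N)\PP  lex  "sent"
[3,5] PP\N  <  k=4
[0,5] PP  >  k=3
[5,6] S\PP  lex  "every"
[0,6] S  <  k=5

[0,6] S   <
  [0,5] PP   >
    [0,3] PP/(PP\N)   >
      [0,1] "that" : (PP/(PP\N))/NP
      [1,3] NP   <
        [1,2] "no" : PP\NP
        [2,3] "liked" : NP\(PP\NP)
    [3,5] PP\N   <
      [3,4] "with" : PP
      [4,5] "sent" : (PP\N)\PP
  [5,6] "every" : S\PP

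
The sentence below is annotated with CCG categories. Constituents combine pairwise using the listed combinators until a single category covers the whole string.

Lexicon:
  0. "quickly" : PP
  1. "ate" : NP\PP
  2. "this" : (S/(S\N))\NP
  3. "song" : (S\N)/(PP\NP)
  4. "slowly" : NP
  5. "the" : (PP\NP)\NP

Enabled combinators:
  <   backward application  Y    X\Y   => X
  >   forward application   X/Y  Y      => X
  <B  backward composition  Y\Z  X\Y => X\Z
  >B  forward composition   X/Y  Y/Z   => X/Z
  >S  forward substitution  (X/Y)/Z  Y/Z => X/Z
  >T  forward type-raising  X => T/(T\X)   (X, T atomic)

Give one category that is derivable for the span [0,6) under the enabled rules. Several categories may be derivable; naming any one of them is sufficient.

S

[0,6] S   >
  [0,3] S/(S\N)   <
    [0,2] NP   >
      [0,1] NP/(NP\PP)   >T
        [0,1] "quickly" : PP
      [1,2] "ate" : NP\PP
    [2,3] "this" : (S/(S\N))\NP
  [3,6] S\N   >
    [3,4] "song" : (S\N)/(PP\NP)
    [4,6] PP\NP   <
      [4,5] "slowly" : NP
      [5,6] "the" : (PP\NP)\NP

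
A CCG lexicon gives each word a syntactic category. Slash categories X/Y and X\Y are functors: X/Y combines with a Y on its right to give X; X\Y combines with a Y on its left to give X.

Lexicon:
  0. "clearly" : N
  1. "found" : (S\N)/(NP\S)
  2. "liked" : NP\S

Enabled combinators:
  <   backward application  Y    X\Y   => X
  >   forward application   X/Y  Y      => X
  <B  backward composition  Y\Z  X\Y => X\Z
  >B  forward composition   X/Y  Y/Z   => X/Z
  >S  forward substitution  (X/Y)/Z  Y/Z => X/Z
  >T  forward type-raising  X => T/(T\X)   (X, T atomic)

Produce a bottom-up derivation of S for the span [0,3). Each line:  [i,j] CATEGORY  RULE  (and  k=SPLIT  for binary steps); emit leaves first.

[0,1] N  lex  "clearly"
[0,1] S/(S\N)  >T
[1,2] (S\N)/(NP\S)  lex  "found"
[2,3] NP\S  lex  "liked"
[1,3] S\N  >  k=2
[0,3] S  >  k=1

[0,3] S   >
  [0,1] S/(S\N)   >T
    [0,1] "clearly" : N
  [1,3] S\N   >
    [1,2] "found" : (S\N)/(NP\S)
    [2,3] "liked" : NP\S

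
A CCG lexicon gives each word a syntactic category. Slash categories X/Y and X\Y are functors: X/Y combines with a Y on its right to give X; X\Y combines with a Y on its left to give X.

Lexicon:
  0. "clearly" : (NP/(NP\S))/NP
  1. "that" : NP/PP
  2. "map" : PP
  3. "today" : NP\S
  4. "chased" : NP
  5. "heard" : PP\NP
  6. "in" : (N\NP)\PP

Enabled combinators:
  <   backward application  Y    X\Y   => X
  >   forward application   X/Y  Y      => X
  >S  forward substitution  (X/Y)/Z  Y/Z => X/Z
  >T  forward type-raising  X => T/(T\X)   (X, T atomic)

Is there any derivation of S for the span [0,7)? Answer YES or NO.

(NP/(NP\S))/NP NP/PP PP NP\S NP PP\NP (N\NP)\PP
CKY chart[0,7] = {N, N/(N\N), NP/(NP\N), PP/(PP\N), S/(S\N)}; S ∉ chart

NO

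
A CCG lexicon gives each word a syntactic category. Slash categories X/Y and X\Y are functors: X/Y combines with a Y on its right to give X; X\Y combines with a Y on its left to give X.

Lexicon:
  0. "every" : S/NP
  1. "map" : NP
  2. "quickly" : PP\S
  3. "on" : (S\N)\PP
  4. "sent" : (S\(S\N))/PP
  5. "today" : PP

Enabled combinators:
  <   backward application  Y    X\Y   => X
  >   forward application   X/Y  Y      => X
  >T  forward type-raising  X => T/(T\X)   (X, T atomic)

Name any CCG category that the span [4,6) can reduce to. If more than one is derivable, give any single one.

S\(S\N)

[0,6] S   <
  [0,4] S\N   <
    [0,3] PP   <
      [0,2] S   >
        [0,1] "every" : S/NP
        [1,2] "map" : NP
      [2,3] "quickly" : PP\S
    [3,4] "on" : (S\N)\PP
  [4,6] S\(S\N)   >
    [4,5] "sent" : (S\(S\N))/PP
    [5,6] "today" : PP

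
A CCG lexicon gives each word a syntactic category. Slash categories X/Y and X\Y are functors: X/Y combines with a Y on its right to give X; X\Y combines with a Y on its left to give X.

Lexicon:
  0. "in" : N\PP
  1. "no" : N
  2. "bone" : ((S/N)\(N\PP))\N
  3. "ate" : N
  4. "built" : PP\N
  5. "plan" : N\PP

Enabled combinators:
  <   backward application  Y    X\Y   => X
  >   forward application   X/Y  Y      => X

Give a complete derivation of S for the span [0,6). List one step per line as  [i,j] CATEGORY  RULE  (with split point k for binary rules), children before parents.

[0,1] N\PP  lex  "in"
[1,2] N  lex  "no"
[2,3] ((S/N)\(N\PP))\N  lex  "bone"
[1,3] (S/N)\(N\PP)  <  k=2
[0,3] S/N  <  k=1
[3,4] N  lex  "ate"
[4,5] PP\N  lex  "built"
[3,5] PP  <  k=4
[5,6] N\PP  lex  "plan"
[3,6] N  <  k=5
[0,6] S  >  k=3

[0,6] S   >
  [0,3] S/N   <
    [0,1] "in" : N\PP
    [1,3] (S/N)\(N\PP)   <
      [1,2] "no" : N
      [2,3] "bone" : ((S/N)\(N\PP))\N
  [3,6] N   <
    [3,5] PP   <
      [3,4] "ate" : N
      [4,5] "built" : PP\N
    [5,6] "plan" : N\PP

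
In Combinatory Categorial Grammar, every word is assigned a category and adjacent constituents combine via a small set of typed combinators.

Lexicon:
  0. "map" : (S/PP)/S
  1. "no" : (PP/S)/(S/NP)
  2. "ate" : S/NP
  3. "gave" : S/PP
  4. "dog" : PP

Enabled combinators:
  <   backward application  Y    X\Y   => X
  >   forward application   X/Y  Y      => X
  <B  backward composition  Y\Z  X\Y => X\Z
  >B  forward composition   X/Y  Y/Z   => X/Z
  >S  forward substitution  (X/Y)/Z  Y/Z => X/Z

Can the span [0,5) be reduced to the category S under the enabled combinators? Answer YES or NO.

YES

[0,5] S   >
  [0,4] S/PP   >B
    [0,3] S/S   >S
      [0,1] "map" : (S/PP)/S
      [1,3] PP/S   >
        [1,2] "no" : (PP/S)/(S/NP)
        [2,3] "ate" : S/NP
    [3,4] "gave" : S/PP
  [4,5] "dog" : PP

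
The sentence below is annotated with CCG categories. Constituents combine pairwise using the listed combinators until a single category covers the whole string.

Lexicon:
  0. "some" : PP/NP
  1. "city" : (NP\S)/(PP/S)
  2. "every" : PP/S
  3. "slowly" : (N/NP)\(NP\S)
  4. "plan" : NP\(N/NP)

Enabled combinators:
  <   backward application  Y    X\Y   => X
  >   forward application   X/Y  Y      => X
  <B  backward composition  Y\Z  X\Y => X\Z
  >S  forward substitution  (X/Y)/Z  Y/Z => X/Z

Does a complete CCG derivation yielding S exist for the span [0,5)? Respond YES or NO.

NO

PP/NP (NP\S)/(PP/S) PP/S (N/NP)\(NP\S) NP\(N/NP)
CKY chart[0,5] = {PP}; S ∉ chart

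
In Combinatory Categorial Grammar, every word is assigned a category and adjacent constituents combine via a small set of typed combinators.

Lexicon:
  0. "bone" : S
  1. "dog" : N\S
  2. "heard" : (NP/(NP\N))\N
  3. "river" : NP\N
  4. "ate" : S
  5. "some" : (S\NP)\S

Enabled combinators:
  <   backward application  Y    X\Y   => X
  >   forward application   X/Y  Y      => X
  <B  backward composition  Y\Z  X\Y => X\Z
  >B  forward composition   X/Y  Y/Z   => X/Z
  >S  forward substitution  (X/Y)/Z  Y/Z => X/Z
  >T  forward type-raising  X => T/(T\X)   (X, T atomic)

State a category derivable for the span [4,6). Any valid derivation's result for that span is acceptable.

[0,6] S   <
  [0,4] NP   >
    [0,3] NP/(NP\N)   <
      [0,2] N   >
        [0,1] N/(N\S)   >T
          [0,1] "bone" : S
        [1,2] "dog" : N\S
      [2,3] "heard" : (NP/(NP\N))\N
    [3,4] "river" : NP\N
  [4,6] S\NP   <
    [4,5] "ate" : S
    [5,6] "some" : (S\NP)\S

S\NP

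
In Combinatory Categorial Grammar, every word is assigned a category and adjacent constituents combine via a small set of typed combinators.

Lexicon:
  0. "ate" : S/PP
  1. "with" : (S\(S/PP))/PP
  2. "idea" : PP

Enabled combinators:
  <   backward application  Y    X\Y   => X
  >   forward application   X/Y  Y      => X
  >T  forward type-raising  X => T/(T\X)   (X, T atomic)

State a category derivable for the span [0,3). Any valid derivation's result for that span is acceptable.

[0,3] S   <
  [0,1] "ate" : S/PP
  [1,3] S\(S/PP)   >
    [1,2] "with" : (S\(S/PP))/PP
    [2,3] "idea" : PP

S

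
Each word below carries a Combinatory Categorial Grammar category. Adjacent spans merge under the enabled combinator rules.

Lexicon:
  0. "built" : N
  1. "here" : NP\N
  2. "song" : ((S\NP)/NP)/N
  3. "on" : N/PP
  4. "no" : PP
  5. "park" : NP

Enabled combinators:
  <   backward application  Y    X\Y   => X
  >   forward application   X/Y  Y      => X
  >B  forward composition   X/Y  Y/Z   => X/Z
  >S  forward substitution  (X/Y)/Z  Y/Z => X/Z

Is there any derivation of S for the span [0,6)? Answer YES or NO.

[0,6] S   <
  [0,2] NP   <
    [0,1] "built" : N
    [1,2] "here" : NP\N
  [2,6] S\NP   >
    [2,5] (S\NP)/NP   >
      [2,3] "song" : ((S\NP)/NP)/N
      [3,5] N   >
        [3,4] "on" : N/PP
        [4,5] "no" : PP
    [5,6] "park" : NP

YES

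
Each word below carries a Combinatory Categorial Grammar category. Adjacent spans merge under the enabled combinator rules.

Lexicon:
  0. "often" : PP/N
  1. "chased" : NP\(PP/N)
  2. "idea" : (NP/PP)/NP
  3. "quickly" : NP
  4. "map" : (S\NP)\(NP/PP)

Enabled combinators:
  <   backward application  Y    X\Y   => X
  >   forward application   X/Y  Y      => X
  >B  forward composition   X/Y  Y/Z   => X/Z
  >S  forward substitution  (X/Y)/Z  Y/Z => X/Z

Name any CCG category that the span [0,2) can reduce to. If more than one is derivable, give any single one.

NP

[0,5] S   <
  [0,2] NP   <
    [0,1] "often" : PP/N
    [1,2] "chased" : NP\(PP/N)
  [2,5] S\NP   <
    [2,4] NP/PP   >
      [2,3] "idea" : (NP/PP)/NP
      [3,4] "quickly" : NP
    [4,5] "map" : (S\NP)\(NP/PP)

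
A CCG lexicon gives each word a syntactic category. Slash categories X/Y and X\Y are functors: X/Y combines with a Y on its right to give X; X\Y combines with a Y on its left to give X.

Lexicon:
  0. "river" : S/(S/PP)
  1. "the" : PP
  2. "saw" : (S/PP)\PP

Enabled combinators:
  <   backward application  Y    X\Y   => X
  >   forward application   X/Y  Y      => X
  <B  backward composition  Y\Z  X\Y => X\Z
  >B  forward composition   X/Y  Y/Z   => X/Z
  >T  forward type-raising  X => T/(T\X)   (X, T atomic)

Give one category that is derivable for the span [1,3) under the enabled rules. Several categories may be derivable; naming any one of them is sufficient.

[0,3] S   >
  [0,1] "river" : S/(S/PP)
  [1,3] S/PP   <
    [1,2] "the" : PP
    [2,3] "saw" : (S/PP)\PP

S/PP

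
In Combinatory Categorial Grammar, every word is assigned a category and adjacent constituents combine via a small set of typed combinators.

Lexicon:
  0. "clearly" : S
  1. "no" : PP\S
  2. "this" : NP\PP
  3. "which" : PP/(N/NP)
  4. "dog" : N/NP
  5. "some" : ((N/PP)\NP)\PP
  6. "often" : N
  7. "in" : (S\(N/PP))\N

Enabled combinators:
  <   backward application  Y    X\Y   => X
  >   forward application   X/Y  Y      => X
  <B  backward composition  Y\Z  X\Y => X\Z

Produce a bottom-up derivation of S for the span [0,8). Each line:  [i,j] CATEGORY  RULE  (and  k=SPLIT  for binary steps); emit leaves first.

[0,1] S  lex  "clearly"
[1,2] PP\S  lex  "no"
[0,2] PP  <  k=1
[2,3] NP\PP  lex  "this"
[0,3] NP  <  k=2
[3,4] PP/(N/NP)  lex  "which"
[4,5] N/NP  lex  "dog"
[3,5] PP  >  k=4
[5,6] ((N/PP)\NP)\PP  lex  "some"
[3,6] (N/PP)\NP  <  k=5
[6,7] N  lex  "often"
[7,8] (S\(N/PP))\N  lex  "in"
[6,8] S\(N/PP)  <  k=7
[3,8] S\NP  <B  k=6
[0,8] S  <  k=3

[0,8] S   <
  [0,3] NP   <
    [0,2] PP   <
      [0,1] "clearly" : S
      [1,2] "no" : PP\S
    [2,3] "this" : NP\PP
  [3,8] S\NP   <B
    [3,6] (N/PP)\NP   <
      [3,5] PP   >
        [3,4] "which" : PP/(N/NP)
        [4,5] "dog" : N/NP
      [5,6] "some" : ((N/PP)\NP)\PP
    [6,8] S\(N/PP)   <
      [6,7] "often" : N
      [7,8] "in" : (S\(N/PP))\N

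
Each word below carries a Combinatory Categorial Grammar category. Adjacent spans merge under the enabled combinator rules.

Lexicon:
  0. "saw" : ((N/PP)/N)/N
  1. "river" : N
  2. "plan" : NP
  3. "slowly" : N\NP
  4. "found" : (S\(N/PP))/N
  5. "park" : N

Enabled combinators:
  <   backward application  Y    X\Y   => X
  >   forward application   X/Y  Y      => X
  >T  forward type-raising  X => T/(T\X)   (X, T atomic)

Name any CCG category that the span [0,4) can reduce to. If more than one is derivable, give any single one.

N/PP

[0,6] S   <
  [0,4] N/PP   >
    [0,2] (N/PP)/N   >
      [0,1] "saw" : ((N/PP)/N)/N
      [1,2] "river" : N
    [2,4] N   >
      [2,3] N/(N\NP)   >T
        [2,3] "plan" : NP
      [3,4] "slowly" : N\NP
  [4,6] S\(N/PP)   >
    [4,5] "found" : (S\(N/PP))/N
    [5,6] "park" : N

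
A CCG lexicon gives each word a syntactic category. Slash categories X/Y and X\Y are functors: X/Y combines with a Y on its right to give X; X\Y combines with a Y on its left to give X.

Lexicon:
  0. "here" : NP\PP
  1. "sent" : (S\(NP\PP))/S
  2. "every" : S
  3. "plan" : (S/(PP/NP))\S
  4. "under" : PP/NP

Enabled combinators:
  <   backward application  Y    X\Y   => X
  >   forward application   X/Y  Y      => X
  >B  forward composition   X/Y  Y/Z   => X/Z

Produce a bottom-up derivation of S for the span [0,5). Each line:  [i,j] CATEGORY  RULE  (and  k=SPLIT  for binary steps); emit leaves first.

[0,5] S   >
  [0,4] S/(PP/NP)   <
    [0,3] S   <
      [0,1] "here" : NP\PP
      [1,3] S\(NP\PP)   >
        [1,2] "sent" : (S\(NP\PP))/S
        [2,3] "every" : S
    [3,4] "plan" : (S/(PP/NP))\S
  [4,5] "under" : PP/NP

[0,1] NP\PP  lex  "here"
[1,2] (S\(NP\PP))/S  lex  "sent"
[2,3] S  lex  "every"
[1,3] S\(NP\PP)  >  k=2
[0,3] S  <  k=1
[3,4] (S/(PP/NP))\S  lex  "plan"
[0,4] S/(PP/NP)  <  k=3
[4,5] PP/NP  lex  "under"
[0,5] S  >  k=4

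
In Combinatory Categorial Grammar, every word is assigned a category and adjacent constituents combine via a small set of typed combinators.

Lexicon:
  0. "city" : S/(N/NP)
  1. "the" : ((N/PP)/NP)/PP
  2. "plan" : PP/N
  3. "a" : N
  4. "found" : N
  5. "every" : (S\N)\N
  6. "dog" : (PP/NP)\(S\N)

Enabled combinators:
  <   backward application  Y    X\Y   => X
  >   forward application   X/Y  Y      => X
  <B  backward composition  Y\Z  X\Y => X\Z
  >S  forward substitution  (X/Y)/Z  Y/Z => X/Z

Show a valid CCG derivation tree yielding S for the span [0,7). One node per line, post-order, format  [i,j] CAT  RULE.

[0,7] S   >
  [0,1] "city" : S/(N/NP)
  [1,7] N/NP   >S
    [1,4] (N/PP)/NP   >
      [1,2] "the" : ((N/PP)/NP)/PP
      [2,4] PP   >
        [2,3] "plan" : PP/N
        [3,4] "a" : N
    [4,7] PP/NP   <
      [4,6] S\N   <
        [4,5] "found" : N
        [5,6] "every" : (S\N)\N
      [6,7] "dog" : (PP/NP)\(S\N)

[0,1] S/(N/NP)  lex  "city"
[1,2] ((N/PP)/NP)/PP  lex  "the"
[2,3] PP/N  lex  "plan"
[3,4] N  lex  "a"
[2,4] PP  >  k=3
[1,4] (N/PP)/NP  >  k=2
[4,5] N  lex  "found"
[5,6] (S\N)\N  lex  "every"
[4,6] S\N  <  k=5
[6,7] (PP/NP)\(S\N)  lex  "dog"
[4,7] PP/NP  <  k=6
[1,7] N/NP  >S  k=4
[0,7] S  >  k=1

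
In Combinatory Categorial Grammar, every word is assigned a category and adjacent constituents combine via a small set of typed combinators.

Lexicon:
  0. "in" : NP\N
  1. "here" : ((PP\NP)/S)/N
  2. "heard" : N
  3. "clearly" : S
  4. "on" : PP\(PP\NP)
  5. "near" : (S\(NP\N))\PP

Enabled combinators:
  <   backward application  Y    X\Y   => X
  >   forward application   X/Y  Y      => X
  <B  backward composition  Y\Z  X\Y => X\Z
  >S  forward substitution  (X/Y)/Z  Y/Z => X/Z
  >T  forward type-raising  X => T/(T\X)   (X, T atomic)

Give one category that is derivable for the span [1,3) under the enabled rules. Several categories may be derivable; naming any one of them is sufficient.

[0,6] S   <
  [0,1] "in" : NP\N
  [1,6] S\(NP\N)   <
    [1,5] PP   <
      [1,4] PP\NP   >
        [1,3] (PP\NP)/S   >
          [1,2] "here" : ((PP\NP)/S)/N
          [2,3] "heard" : N
        [3,4] "clearly" : S
      [4,5] "on" : PP\(PP\NP)
    [5,6] "near" : (S\(NP\N))\PP

(PP\NP)/S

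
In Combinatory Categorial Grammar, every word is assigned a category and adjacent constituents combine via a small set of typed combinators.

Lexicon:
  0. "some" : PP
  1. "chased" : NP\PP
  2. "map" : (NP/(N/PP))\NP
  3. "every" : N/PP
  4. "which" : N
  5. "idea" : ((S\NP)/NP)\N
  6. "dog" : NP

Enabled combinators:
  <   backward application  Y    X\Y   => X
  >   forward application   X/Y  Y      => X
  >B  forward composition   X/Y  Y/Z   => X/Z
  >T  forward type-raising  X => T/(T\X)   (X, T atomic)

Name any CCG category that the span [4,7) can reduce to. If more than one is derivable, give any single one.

S\NP

[0,7] S   <
  [0,4] NP   >
    [0,3] NP/(N/PP)   <
      [0,2] NP   <
        [0,1] "some" : PP
        [1,2] "chased" : NP\PP
      [2,3] "map" : (NP/(N/PP))\NP
    [3,4] "every" : N/PP
  [4,7] S\NP   >
    [4,6] (S\NP)/NP   <
      [4,5] "which" : N
      [5,6] "idea" : ((S\NP)/NP)\N
    [6,7] "dog" : NP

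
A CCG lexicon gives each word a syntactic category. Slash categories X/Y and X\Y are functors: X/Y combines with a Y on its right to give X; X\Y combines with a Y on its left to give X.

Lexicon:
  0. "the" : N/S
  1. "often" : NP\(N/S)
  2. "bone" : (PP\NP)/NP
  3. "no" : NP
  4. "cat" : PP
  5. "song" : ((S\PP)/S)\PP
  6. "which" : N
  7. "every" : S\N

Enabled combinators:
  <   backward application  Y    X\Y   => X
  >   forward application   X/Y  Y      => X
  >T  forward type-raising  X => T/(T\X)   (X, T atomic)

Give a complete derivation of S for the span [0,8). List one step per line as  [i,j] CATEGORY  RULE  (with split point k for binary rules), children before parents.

[0,8] S   <
  [0,4] PP   <
    [0,2] NP   <
      [0,1] "the" : N/S
      [1,2] "often" : NP\(N/S)
    [2,4] PP\NP   >
      [2,3] "bone" : (PP\NP)/NP
      [3,4] "no" : NP
  [4,8] S\PP   >
    [4,6] (S\PP)/S   <
      [4,5] "cat" : PP
      [5,6] "song" : ((S\PP)/S)\PP
    [6,8] S   <
      [6,7] "which" : N
      [7,8] "every" : S\N

[0,1] N/S  lex  "the"
[1,2] NP\(N/S)  lex  "often"
[0,2] NP  <  k=1
[2,3] (PP\NP)/NP  lex  "bone"
[3,4] NP  lex  "no"
[2,4] PP\NP  >  k=3
[0,4] PP  <  k=2
[4,5] PP  lex  "cat"
[5,6] ((S\PP)/S)\PP  lex  "song"
[4,6] (S\PP)/S  <  k=5
[6,7] N  lex  "which"
[7,8] S\N  lex  "every"
[6,8] S  <  k=7
[4,8] S\PP  >  k=6
[0,8] S  <  k=4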